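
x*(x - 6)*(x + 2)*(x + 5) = x^4 + x^3 - 32*x^2 - 60*x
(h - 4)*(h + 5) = h^2 + h - 20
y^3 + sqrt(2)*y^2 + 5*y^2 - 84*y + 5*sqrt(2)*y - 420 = (y + 5)*(y - 6*sqrt(2))*(y + 7*sqrt(2))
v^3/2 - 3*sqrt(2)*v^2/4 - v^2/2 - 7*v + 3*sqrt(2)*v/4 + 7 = (v/2 + sqrt(2))*(v - 1)*(v - 7*sqrt(2)/2)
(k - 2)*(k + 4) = k^2 + 2*k - 8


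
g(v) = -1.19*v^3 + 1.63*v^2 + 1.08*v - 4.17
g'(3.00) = -21.27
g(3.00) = -18.39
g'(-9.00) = -317.43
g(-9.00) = 985.65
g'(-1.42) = -10.75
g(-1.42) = 0.99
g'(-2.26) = -24.52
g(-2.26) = 15.45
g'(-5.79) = -137.48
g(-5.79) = 275.21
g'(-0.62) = -2.31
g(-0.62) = -3.93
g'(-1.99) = -19.54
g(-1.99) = 9.51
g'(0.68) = 1.65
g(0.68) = -3.06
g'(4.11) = -45.83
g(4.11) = -54.81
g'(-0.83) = -4.09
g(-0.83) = -3.26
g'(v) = -3.57*v^2 + 3.26*v + 1.08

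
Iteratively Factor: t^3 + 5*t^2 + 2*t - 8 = (t + 2)*(t^2 + 3*t - 4) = (t + 2)*(t + 4)*(t - 1)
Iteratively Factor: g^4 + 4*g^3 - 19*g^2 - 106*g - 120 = (g + 4)*(g^3 - 19*g - 30) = (g - 5)*(g + 4)*(g^2 + 5*g + 6) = (g - 5)*(g + 3)*(g + 4)*(g + 2)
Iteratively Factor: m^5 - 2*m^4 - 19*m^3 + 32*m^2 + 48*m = (m + 4)*(m^4 - 6*m^3 + 5*m^2 + 12*m) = (m - 4)*(m + 4)*(m^3 - 2*m^2 - 3*m) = m*(m - 4)*(m + 4)*(m^2 - 2*m - 3) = m*(m - 4)*(m - 3)*(m + 4)*(m + 1)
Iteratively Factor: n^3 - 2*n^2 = (n)*(n^2 - 2*n) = n*(n - 2)*(n)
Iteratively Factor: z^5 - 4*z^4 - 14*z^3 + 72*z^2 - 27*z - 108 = (z - 3)*(z^4 - z^3 - 17*z^2 + 21*z + 36) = (z - 3)*(z + 4)*(z^3 - 5*z^2 + 3*z + 9) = (z - 3)^2*(z + 4)*(z^2 - 2*z - 3) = (z - 3)^2*(z + 1)*(z + 4)*(z - 3)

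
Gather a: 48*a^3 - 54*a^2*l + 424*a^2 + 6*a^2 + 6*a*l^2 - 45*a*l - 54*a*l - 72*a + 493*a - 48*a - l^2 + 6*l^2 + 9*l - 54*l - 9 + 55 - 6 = 48*a^3 + a^2*(430 - 54*l) + a*(6*l^2 - 99*l + 373) + 5*l^2 - 45*l + 40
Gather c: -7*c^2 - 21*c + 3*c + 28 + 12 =-7*c^2 - 18*c + 40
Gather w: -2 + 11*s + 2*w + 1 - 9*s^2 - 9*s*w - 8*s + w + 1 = -9*s^2 + 3*s + w*(3 - 9*s)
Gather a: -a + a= 0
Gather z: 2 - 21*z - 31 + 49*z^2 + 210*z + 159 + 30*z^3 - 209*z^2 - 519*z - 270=30*z^3 - 160*z^2 - 330*z - 140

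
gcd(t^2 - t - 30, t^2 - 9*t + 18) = t - 6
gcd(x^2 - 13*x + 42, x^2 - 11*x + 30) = x - 6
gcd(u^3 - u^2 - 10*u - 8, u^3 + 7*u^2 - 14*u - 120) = u - 4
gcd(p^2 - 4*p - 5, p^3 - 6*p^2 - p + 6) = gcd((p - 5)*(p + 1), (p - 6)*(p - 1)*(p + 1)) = p + 1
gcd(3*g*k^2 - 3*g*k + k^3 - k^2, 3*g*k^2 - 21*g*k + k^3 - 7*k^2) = 3*g*k + k^2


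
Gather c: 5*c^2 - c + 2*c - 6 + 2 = 5*c^2 + c - 4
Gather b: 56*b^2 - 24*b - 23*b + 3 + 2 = 56*b^2 - 47*b + 5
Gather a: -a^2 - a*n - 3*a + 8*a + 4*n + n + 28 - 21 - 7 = -a^2 + a*(5 - n) + 5*n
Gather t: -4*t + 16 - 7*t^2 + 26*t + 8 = -7*t^2 + 22*t + 24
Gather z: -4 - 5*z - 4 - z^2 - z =-z^2 - 6*z - 8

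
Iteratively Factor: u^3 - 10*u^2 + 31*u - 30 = (u - 3)*(u^2 - 7*u + 10) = (u - 5)*(u - 3)*(u - 2)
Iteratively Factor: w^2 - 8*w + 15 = (w - 5)*(w - 3)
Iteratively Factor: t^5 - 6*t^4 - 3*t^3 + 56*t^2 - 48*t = (t - 4)*(t^4 - 2*t^3 - 11*t^2 + 12*t) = t*(t - 4)*(t^3 - 2*t^2 - 11*t + 12) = t*(t - 4)*(t - 1)*(t^2 - t - 12) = t*(t - 4)*(t - 1)*(t + 3)*(t - 4)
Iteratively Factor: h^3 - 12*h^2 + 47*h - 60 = (h - 5)*(h^2 - 7*h + 12) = (h - 5)*(h - 3)*(h - 4)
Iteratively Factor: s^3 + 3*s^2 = (s)*(s^2 + 3*s) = s*(s + 3)*(s)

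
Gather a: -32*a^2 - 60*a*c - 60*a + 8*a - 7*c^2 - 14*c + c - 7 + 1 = -32*a^2 + a*(-60*c - 52) - 7*c^2 - 13*c - 6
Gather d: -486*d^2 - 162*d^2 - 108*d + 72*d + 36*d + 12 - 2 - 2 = 8 - 648*d^2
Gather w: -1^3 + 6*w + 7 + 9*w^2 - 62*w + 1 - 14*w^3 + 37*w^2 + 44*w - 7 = -14*w^3 + 46*w^2 - 12*w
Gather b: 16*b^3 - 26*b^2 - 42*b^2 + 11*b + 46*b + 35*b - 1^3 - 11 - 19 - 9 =16*b^3 - 68*b^2 + 92*b - 40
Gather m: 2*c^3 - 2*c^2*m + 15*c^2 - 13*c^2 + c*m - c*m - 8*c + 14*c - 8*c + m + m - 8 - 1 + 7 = 2*c^3 + 2*c^2 - 2*c + m*(2 - 2*c^2) - 2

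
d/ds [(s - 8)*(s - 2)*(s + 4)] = 3*s^2 - 12*s - 24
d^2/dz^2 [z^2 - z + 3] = 2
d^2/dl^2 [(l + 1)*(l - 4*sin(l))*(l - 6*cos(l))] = 4*l^2*sin(l) + 6*l^2*cos(l) + 28*l*sin(l) - 48*l*sin(2*l) - 10*l*cos(l) + 6*l + 4*sin(l) - 20*cos(l) + 48*sqrt(2)*cos(2*l + pi/4) + 2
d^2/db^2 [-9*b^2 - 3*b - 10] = -18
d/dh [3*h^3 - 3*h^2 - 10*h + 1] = 9*h^2 - 6*h - 10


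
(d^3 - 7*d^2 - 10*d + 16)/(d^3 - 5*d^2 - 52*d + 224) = (d^2 + d - 2)/(d^2 + 3*d - 28)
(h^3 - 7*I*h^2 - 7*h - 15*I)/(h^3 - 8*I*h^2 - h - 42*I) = (h^2 - 4*I*h + 5)/(h^2 - 5*I*h + 14)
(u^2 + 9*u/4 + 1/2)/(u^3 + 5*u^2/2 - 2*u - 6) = (4*u + 1)/(2*(2*u^2 + u - 6))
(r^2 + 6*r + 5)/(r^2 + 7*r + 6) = (r + 5)/(r + 6)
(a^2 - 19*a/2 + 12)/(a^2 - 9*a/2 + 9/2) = (a - 8)/(a - 3)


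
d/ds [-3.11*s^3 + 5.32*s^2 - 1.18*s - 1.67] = -9.33*s^2 + 10.64*s - 1.18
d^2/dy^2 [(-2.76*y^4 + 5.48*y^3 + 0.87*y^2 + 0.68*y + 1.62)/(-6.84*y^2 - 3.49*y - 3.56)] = (258.256512*y^6 + 395.313696*y^5 + 604.94508*y^4 + 659.956159999999*y^3 - 316.411584*y^2 - 549.390288*y + 34.276892)/(320.013504*y^6 + 489.845232*y^5 + 749.60586*y^4 + 552.405925*y^3 + 390.14574*y^2 + 132.692592*y + 45.118016)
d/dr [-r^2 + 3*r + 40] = 3 - 2*r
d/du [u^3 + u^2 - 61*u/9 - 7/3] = 3*u^2 + 2*u - 61/9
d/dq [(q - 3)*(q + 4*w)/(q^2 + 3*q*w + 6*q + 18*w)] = (-(q - 3)*(q + 4*w)*(2*q + 3*w + 6) + (2*q + 4*w - 3)*(q^2 + 3*q*w + 6*q + 18*w))/(q^2 + 3*q*w + 6*q + 18*w)^2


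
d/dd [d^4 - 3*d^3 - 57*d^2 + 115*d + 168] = 4*d^3 - 9*d^2 - 114*d + 115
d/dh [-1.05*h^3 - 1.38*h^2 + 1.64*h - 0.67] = -3.15*h^2 - 2.76*h + 1.64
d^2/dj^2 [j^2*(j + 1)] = 6*j + 2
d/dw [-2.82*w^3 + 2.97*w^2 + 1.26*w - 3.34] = -8.46*w^2 + 5.94*w + 1.26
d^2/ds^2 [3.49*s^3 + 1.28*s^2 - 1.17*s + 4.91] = 20.94*s + 2.56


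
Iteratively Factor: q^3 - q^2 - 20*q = (q)*(q^2 - q - 20) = q*(q - 5)*(q + 4)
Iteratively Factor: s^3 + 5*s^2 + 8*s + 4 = (s + 2)*(s^2 + 3*s + 2) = (s + 2)^2*(s + 1)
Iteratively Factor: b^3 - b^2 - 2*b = (b - 2)*(b^2 + b) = (b - 2)*(b + 1)*(b)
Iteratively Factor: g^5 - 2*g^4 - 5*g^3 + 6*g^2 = (g)*(g^4 - 2*g^3 - 5*g^2 + 6*g) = g*(g - 3)*(g^3 + g^2 - 2*g) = g*(g - 3)*(g - 1)*(g^2 + 2*g) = g*(g - 3)*(g - 1)*(g + 2)*(g)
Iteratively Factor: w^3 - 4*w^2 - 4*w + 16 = (w - 4)*(w^2 - 4) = (w - 4)*(w + 2)*(w - 2)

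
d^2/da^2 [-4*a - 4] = 0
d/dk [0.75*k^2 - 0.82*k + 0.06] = 1.5*k - 0.82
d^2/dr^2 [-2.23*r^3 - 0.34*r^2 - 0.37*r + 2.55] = -13.38*r - 0.68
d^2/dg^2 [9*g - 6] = 0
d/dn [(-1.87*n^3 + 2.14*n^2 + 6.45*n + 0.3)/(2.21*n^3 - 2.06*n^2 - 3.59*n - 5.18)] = (-0.877200000000002*n^4 - 15.0824*n^3 + 32.6752*n^2 - 20.9344*n - 32.334)/(4.8841*n^6 - 9.1052*n^5 - 11.6242*n^4 - 8.1048*n^3 + 34.2297*n^2 + 37.1924*n + 26.8324)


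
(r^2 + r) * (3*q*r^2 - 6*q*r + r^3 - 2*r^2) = 3*q*r^4 - 3*q*r^3 - 6*q*r^2 + r^5 - r^4 - 2*r^3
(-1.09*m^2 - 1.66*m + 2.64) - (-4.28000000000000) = -1.09*m^2 - 1.66*m + 6.92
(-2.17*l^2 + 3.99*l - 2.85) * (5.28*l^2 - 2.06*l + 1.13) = -11.4576*l^4 + 25.5374*l^3 - 25.7195*l^2 + 10.3797*l - 3.2205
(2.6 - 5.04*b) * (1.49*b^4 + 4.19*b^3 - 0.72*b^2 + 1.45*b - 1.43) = -7.5096*b^5 - 17.2436*b^4 + 14.5228*b^3 - 9.18*b^2 + 10.9772*b - 3.718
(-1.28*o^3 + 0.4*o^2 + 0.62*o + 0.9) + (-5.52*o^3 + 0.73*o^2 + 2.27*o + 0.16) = -6.8*o^3 + 1.13*o^2 + 2.89*o + 1.06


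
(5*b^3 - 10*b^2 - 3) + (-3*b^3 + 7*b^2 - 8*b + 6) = 2*b^3 - 3*b^2 - 8*b + 3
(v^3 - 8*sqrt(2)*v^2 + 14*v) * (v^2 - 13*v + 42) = v^5 - 13*v^4 - 8*sqrt(2)*v^4 + 56*v^3 + 104*sqrt(2)*v^3 - 336*sqrt(2)*v^2 - 182*v^2 + 588*v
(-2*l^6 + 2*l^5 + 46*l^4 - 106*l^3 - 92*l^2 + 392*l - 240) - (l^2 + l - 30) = -2*l^6 + 2*l^5 + 46*l^4 - 106*l^3 - 93*l^2 + 391*l - 210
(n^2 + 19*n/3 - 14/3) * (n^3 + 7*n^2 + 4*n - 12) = n^5 + 40*n^4/3 + 131*n^3/3 - 58*n^2/3 - 284*n/3 + 56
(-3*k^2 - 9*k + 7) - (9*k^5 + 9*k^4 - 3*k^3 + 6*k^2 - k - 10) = -9*k^5 - 9*k^4 + 3*k^3 - 9*k^2 - 8*k + 17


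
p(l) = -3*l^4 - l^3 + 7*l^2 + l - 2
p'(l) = -12*l^3 - 3*l^2 + 14*l + 1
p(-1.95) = -13.29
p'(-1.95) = 51.27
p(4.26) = -936.02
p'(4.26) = -921.51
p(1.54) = -4.38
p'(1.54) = -28.38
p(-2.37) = -46.39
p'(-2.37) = 110.71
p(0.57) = 0.34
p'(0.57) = 5.78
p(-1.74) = -4.78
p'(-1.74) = 30.77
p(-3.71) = -426.65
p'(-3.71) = 520.55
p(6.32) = -4754.71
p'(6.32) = -3059.58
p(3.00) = -206.00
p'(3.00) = -308.00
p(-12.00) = -59486.00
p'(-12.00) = 20137.00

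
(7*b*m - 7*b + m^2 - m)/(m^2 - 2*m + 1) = (7*b + m)/(m - 1)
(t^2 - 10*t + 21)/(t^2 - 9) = (t - 7)/(t + 3)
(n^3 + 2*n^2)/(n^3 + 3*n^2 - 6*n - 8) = n^2*(n + 2)/(n^3 + 3*n^2 - 6*n - 8)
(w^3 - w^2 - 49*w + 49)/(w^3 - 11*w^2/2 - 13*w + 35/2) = 2*(w + 7)/(2*w + 5)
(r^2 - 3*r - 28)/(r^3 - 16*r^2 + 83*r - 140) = (r + 4)/(r^2 - 9*r + 20)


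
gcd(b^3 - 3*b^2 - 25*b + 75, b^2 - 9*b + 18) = b - 3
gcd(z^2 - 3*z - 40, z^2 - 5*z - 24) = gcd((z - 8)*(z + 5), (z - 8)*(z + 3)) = z - 8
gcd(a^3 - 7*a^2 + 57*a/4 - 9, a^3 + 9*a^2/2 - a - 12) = a - 3/2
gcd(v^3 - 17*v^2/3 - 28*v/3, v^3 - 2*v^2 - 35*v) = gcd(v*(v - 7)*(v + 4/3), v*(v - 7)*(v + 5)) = v^2 - 7*v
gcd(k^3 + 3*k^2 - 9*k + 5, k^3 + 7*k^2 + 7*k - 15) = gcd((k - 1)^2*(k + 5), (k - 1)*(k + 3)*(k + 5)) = k^2 + 4*k - 5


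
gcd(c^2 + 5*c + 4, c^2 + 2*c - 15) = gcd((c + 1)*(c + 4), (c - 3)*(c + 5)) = 1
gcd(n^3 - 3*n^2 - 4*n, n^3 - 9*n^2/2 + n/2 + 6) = n^2 - 3*n - 4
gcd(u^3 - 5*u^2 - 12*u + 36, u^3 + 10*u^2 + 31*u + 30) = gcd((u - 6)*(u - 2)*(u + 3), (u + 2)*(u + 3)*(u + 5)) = u + 3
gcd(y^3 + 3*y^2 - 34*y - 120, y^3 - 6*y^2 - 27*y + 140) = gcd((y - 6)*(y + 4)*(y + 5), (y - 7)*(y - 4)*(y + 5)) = y + 5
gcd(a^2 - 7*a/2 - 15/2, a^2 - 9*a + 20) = a - 5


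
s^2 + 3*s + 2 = (s + 1)*(s + 2)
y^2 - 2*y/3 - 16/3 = (y - 8/3)*(y + 2)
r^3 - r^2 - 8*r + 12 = (r - 2)^2*(r + 3)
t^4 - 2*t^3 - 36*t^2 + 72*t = t*(t - 6)*(t - 2)*(t + 6)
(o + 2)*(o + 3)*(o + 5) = o^3 + 10*o^2 + 31*o + 30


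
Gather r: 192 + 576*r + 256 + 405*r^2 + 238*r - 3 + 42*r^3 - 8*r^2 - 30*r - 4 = 42*r^3 + 397*r^2 + 784*r + 441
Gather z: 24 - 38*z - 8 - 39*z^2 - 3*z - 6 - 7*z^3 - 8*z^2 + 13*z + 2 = -7*z^3 - 47*z^2 - 28*z + 12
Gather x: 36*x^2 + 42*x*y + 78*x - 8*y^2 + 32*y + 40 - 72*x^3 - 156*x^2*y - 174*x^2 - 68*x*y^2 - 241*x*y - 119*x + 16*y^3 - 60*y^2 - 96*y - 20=-72*x^3 + x^2*(-156*y - 138) + x*(-68*y^2 - 199*y - 41) + 16*y^3 - 68*y^2 - 64*y + 20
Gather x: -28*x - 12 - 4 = -28*x - 16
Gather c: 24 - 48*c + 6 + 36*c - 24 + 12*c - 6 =0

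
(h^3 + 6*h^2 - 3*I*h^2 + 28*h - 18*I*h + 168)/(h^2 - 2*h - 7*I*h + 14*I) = (h^2 + h*(6 + 4*I) + 24*I)/(h - 2)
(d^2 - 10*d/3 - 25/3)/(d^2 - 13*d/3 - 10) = (d - 5)/(d - 6)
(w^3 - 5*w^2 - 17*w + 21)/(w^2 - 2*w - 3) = (-w^3 + 5*w^2 + 17*w - 21)/(-w^2 + 2*w + 3)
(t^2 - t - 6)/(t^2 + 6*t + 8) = (t - 3)/(t + 4)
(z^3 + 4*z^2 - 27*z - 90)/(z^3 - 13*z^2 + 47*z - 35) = (z^2 + 9*z + 18)/(z^2 - 8*z + 7)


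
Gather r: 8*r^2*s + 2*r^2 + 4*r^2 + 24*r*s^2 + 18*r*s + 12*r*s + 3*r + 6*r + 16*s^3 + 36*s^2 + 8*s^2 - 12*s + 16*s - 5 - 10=r^2*(8*s + 6) + r*(24*s^2 + 30*s + 9) + 16*s^3 + 44*s^2 + 4*s - 15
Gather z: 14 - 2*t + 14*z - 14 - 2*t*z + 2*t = z*(14 - 2*t)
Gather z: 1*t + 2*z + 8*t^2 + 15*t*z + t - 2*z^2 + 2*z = 8*t^2 + 2*t - 2*z^2 + z*(15*t + 4)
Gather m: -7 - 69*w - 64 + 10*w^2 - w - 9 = 10*w^2 - 70*w - 80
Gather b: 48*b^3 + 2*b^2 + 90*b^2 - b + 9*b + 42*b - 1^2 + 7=48*b^3 + 92*b^2 + 50*b + 6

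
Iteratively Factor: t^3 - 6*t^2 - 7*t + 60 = (t - 4)*(t^2 - 2*t - 15) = (t - 5)*(t - 4)*(t + 3)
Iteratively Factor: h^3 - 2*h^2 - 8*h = (h - 4)*(h^2 + 2*h) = h*(h - 4)*(h + 2)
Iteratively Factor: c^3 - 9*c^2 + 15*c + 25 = (c - 5)*(c^2 - 4*c - 5) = (c - 5)*(c + 1)*(c - 5)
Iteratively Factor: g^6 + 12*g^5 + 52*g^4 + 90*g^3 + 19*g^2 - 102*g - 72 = (g + 3)*(g^5 + 9*g^4 + 25*g^3 + 15*g^2 - 26*g - 24) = (g + 2)*(g + 3)*(g^4 + 7*g^3 + 11*g^2 - 7*g - 12) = (g - 1)*(g + 2)*(g + 3)*(g^3 + 8*g^2 + 19*g + 12) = (g - 1)*(g + 1)*(g + 2)*(g + 3)*(g^2 + 7*g + 12) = (g - 1)*(g + 1)*(g + 2)*(g + 3)^2*(g + 4)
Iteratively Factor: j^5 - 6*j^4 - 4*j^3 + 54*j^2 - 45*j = (j - 5)*(j^4 - j^3 - 9*j^2 + 9*j) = (j - 5)*(j - 3)*(j^3 + 2*j^2 - 3*j) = (j - 5)*(j - 3)*(j + 3)*(j^2 - j) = (j - 5)*(j - 3)*(j - 1)*(j + 3)*(j)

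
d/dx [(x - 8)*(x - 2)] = 2*x - 10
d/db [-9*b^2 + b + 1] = 1 - 18*b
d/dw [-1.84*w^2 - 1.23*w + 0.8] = -3.68*w - 1.23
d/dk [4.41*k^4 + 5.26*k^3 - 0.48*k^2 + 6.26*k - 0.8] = 17.64*k^3 + 15.78*k^2 - 0.96*k + 6.26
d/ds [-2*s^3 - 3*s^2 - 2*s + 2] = -6*s^2 - 6*s - 2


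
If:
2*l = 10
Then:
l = 5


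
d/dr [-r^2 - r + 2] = -2*r - 1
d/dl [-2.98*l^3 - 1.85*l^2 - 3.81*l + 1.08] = -8.94*l^2 - 3.7*l - 3.81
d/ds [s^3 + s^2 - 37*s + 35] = 3*s^2 + 2*s - 37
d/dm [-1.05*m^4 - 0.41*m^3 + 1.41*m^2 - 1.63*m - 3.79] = -4.2*m^3 - 1.23*m^2 + 2.82*m - 1.63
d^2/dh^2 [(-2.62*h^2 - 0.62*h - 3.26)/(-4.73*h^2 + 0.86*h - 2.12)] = (49.057668*h^3 + 279.980052*h^2 - 116.86884*h - 34.746336)/(105.823817*h^6 - 57.722082*h^5 + 152.786568*h^4 - 52.378472*h^3 + 68.479392*h^2 - 11.595552*h + 9.528128)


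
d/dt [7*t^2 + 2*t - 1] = 14*t + 2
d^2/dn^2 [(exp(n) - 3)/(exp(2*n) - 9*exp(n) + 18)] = (exp(n) + 6)*exp(n)/(exp(3*n) - 18*exp(2*n) + 108*exp(n) - 216)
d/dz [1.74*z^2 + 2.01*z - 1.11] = 3.48*z + 2.01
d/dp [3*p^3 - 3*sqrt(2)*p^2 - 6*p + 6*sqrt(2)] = 9*p^2 - 6*sqrt(2)*p - 6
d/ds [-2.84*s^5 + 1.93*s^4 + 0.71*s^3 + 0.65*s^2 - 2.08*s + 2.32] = -14.2*s^4 + 7.72*s^3 + 2.13*s^2 + 1.3*s - 2.08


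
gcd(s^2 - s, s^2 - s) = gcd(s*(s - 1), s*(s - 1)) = s^2 - s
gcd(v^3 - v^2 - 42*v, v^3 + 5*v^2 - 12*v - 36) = v + 6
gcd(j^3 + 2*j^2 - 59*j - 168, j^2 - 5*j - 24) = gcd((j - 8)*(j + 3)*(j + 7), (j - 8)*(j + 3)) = j^2 - 5*j - 24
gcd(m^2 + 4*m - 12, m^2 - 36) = m + 6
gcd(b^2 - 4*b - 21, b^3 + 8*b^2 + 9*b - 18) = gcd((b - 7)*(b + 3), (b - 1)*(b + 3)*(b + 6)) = b + 3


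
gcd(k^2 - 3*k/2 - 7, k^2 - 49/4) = k - 7/2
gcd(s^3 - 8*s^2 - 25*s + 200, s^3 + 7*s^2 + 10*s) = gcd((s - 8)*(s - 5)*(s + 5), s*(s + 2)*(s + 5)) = s + 5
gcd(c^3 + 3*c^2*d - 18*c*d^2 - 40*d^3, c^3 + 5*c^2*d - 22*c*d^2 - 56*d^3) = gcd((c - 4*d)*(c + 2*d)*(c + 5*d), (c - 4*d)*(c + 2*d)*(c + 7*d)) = c^2 - 2*c*d - 8*d^2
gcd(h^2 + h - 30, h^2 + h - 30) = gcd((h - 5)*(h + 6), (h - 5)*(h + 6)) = h^2 + h - 30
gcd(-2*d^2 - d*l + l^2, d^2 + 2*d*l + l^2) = d + l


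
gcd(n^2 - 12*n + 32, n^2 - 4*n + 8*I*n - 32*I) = n - 4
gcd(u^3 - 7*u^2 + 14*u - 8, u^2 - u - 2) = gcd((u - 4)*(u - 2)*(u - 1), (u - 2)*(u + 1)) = u - 2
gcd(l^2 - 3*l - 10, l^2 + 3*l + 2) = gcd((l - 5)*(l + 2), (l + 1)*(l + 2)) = l + 2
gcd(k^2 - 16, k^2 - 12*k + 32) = k - 4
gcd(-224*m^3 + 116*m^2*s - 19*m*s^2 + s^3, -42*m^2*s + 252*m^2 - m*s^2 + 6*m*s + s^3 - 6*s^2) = -7*m + s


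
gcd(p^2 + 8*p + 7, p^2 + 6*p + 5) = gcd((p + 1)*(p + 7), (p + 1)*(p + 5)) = p + 1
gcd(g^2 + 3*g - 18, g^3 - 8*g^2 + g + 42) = g - 3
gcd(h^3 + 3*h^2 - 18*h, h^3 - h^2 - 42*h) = h^2 + 6*h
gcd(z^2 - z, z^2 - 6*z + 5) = z - 1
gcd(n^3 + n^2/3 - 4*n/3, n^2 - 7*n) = n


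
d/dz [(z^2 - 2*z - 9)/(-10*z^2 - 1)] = 2*(-10*z^2 - 91*z + 1)/(100*z^4 + 20*z^2 + 1)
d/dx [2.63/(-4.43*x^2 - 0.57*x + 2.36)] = (23.3018*x + 1.4991)/(4.43*x^2 + 0.57*x - 2.36)^2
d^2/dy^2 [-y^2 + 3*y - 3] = -2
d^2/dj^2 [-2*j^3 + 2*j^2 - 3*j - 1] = 4 - 12*j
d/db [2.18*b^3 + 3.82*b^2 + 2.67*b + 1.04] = 6.54*b^2 + 7.64*b + 2.67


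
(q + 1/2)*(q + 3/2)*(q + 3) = q^3 + 5*q^2 + 27*q/4 + 9/4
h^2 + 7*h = h*(h + 7)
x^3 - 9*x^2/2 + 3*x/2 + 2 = (x - 4)*(x - 1)*(x + 1/2)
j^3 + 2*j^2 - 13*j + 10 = (j - 2)*(j - 1)*(j + 5)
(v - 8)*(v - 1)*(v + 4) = v^3 - 5*v^2 - 28*v + 32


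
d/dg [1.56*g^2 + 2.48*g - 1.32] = 3.12*g + 2.48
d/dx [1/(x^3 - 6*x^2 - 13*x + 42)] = (-3*x^2 + 12*x + 13)/(x^3 - 6*x^2 - 13*x + 42)^2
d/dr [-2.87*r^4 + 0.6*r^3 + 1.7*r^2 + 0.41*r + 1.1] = -11.48*r^3 + 1.8*r^2 + 3.4*r + 0.41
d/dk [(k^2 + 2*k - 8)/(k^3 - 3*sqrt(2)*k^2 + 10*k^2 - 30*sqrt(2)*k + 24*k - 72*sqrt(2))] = (-k^2 + 4*k - 24*sqrt(2) + 12)/(k^4 - 6*sqrt(2)*k^3 + 12*k^3 - 72*sqrt(2)*k^2 + 54*k^2 - 216*sqrt(2)*k + 216*k + 648)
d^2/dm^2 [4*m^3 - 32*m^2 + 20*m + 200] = 24*m - 64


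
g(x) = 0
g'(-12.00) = 0.00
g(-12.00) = 0.00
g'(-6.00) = 0.00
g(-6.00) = 0.00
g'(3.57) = 0.00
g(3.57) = 0.00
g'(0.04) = 0.00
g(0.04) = 0.00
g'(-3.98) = 0.00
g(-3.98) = 0.00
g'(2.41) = 0.00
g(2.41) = 0.00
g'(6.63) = 0.00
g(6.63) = 0.00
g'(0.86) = 0.00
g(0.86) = 0.00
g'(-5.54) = 0.00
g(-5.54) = 0.00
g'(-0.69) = 0.00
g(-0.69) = 0.00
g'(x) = 0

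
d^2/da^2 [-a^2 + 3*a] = -2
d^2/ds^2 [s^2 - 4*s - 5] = 2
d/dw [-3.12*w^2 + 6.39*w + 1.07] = 6.39 - 6.24*w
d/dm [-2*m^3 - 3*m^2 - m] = -6*m^2 - 6*m - 1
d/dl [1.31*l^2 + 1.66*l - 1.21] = 2.62*l + 1.66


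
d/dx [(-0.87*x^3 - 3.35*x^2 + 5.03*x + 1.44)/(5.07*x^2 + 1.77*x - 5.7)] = (-4.4109*x^4 - 3.0798*x^3 - 16.5546*x^2 + 23.5884*x - 31.2198)/(25.7049*x^4 + 17.9478*x^3 - 54.6651*x^2 - 20.178*x + 32.49)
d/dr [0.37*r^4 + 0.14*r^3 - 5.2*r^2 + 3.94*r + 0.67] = 1.48*r^3 + 0.42*r^2 - 10.4*r + 3.94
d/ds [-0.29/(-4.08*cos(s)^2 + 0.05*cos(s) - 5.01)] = (2.3664*cos(s) - 0.0145)*sin(s)/(4.08*cos(s)^2 - 0.05*cos(s) + 5.01)^2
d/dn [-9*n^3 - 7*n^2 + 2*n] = -27*n^2 - 14*n + 2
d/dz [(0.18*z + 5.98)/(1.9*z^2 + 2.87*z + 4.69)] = (0.342*z^2 + 0.5166*z - (0.18*z + 5.98)*(3.8*z + 2.87) + 0.8442)/(1.9*z^2 + 2.87*z + 4.69)^2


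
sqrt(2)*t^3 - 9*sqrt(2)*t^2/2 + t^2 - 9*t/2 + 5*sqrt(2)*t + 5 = (t - 5/2)*(t - 2)*(sqrt(2)*t + 1)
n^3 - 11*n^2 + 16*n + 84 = (n - 7)*(n - 6)*(n + 2)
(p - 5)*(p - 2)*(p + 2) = p^3 - 5*p^2 - 4*p + 20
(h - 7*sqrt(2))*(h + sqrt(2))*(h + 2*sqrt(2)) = h^3 - 4*sqrt(2)*h^2 - 38*h - 28*sqrt(2)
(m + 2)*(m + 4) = m^2 + 6*m + 8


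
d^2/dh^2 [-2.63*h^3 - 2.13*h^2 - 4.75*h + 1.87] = -15.78*h - 4.26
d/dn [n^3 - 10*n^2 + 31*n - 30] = 3*n^2 - 20*n + 31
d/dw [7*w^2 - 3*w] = 14*w - 3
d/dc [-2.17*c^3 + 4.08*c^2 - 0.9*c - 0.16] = -6.51*c^2 + 8.16*c - 0.9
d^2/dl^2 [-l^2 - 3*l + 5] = -2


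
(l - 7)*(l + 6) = l^2 - l - 42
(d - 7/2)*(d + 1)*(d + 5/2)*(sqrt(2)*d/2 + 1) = sqrt(2)*d^4/2 + d^3 - 39*sqrt(2)*d^2/8 - 39*d/4 - 35*sqrt(2)*d/8 - 35/4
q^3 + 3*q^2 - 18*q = q*(q - 3)*(q + 6)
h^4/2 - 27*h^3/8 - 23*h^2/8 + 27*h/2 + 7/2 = (h/2 + 1)*(h - 7)*(h - 2)*(h + 1/4)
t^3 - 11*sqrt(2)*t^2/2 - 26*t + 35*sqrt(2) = (t - 7*sqrt(2))*(t - sqrt(2))*(t + 5*sqrt(2)/2)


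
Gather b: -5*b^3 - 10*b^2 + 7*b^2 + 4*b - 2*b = -5*b^3 - 3*b^2 + 2*b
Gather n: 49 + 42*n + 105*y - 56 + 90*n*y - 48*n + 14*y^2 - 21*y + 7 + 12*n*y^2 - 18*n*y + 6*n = n*(12*y^2 + 72*y) + 14*y^2 + 84*y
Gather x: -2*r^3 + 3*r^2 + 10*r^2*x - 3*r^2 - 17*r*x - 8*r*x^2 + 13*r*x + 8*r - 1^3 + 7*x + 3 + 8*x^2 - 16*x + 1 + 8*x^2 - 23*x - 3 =-2*r^3 + 8*r + x^2*(16 - 8*r) + x*(10*r^2 - 4*r - 32)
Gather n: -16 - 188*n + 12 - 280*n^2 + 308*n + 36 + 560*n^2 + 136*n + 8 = 280*n^2 + 256*n + 40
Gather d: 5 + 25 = 30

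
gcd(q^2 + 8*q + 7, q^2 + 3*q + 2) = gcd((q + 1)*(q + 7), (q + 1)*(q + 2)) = q + 1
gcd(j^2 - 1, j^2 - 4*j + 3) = j - 1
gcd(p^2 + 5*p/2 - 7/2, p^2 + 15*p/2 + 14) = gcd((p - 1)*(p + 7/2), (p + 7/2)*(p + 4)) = p + 7/2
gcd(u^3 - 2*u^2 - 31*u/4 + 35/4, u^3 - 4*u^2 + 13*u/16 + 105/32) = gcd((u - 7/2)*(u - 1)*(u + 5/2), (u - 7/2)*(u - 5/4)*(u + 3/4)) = u - 7/2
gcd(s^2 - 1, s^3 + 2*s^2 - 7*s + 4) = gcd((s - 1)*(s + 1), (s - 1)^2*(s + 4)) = s - 1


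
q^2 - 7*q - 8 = (q - 8)*(q + 1)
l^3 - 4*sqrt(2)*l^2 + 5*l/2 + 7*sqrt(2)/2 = (l - 7*sqrt(2)/2)*(l - sqrt(2))*(l + sqrt(2)/2)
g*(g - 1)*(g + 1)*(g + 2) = g^4 + 2*g^3 - g^2 - 2*g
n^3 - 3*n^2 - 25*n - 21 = (n - 7)*(n + 1)*(n + 3)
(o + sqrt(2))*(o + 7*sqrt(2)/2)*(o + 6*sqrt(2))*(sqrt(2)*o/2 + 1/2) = sqrt(2)*o^4/2 + 11*o^3 + 143*sqrt(2)*o^2/4 + 145*o/2 + 21*sqrt(2)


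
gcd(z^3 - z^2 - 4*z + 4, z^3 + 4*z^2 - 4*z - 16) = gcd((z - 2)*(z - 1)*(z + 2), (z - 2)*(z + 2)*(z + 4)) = z^2 - 4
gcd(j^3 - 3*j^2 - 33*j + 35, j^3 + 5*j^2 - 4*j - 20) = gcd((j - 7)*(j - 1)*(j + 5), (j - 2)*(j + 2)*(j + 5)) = j + 5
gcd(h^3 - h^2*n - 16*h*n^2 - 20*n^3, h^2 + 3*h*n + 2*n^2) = h + 2*n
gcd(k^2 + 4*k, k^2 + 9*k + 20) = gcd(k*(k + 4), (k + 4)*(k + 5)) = k + 4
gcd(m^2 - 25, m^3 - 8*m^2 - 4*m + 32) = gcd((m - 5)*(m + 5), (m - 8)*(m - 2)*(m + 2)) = 1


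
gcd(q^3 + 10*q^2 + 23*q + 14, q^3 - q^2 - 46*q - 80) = q + 2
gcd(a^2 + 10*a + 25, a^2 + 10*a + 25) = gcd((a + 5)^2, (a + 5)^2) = a^2 + 10*a + 25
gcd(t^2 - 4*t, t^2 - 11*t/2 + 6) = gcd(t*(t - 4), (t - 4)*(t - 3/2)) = t - 4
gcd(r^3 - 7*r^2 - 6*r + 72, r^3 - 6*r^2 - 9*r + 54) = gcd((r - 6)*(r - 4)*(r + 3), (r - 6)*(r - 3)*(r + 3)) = r^2 - 3*r - 18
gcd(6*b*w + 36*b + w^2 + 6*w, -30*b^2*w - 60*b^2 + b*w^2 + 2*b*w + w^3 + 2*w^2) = 6*b + w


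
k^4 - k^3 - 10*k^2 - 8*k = k*(k - 4)*(k + 1)*(k + 2)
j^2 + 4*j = j*(j + 4)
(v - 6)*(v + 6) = v^2 - 36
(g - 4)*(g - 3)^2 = g^3 - 10*g^2 + 33*g - 36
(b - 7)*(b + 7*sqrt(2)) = b^2 - 7*b + 7*sqrt(2)*b - 49*sqrt(2)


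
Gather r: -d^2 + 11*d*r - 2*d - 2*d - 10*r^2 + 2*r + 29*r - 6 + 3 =-d^2 - 4*d - 10*r^2 + r*(11*d + 31) - 3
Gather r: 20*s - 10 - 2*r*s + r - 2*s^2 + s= r*(1 - 2*s) - 2*s^2 + 21*s - 10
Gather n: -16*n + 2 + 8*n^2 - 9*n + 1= 8*n^2 - 25*n + 3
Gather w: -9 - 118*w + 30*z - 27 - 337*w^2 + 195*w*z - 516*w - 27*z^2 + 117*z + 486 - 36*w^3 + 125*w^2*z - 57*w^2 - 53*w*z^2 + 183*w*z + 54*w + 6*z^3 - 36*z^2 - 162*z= -36*w^3 + w^2*(125*z - 394) + w*(-53*z^2 + 378*z - 580) + 6*z^3 - 63*z^2 - 15*z + 450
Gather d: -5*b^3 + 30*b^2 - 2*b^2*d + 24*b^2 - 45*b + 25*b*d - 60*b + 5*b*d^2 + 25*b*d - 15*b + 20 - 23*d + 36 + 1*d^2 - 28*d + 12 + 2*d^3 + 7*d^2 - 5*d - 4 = -5*b^3 + 54*b^2 - 120*b + 2*d^3 + d^2*(5*b + 8) + d*(-2*b^2 + 50*b - 56) + 64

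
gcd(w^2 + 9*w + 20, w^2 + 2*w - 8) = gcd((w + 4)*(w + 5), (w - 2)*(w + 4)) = w + 4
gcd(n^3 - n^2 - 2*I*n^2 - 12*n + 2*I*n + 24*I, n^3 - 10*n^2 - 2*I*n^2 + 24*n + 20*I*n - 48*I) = n^2 + n*(-4 - 2*I) + 8*I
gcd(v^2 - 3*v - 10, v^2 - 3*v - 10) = v^2 - 3*v - 10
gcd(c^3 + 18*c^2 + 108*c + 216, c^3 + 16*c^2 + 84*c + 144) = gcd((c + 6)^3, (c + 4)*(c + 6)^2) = c^2 + 12*c + 36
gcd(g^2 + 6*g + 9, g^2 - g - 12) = g + 3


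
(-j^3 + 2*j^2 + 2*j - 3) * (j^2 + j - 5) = -j^5 + j^4 + 9*j^3 - 11*j^2 - 13*j + 15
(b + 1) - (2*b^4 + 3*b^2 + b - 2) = -2*b^4 - 3*b^2 + 3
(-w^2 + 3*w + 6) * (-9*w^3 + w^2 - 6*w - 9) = 9*w^5 - 28*w^4 - 45*w^3 - 3*w^2 - 63*w - 54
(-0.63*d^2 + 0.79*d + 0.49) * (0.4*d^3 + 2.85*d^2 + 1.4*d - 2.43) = -0.252*d^5 - 1.4795*d^4 + 1.5655*d^3 + 4.0334*d^2 - 1.2337*d - 1.1907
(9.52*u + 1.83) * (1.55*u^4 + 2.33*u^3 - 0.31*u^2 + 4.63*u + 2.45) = 14.756*u^5 + 25.0181*u^4 + 1.3127*u^3 + 43.5103*u^2 + 31.7969*u + 4.4835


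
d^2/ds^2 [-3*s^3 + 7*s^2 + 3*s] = 14 - 18*s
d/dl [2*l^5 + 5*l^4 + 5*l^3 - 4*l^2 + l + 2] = 10*l^4 + 20*l^3 + 15*l^2 - 8*l + 1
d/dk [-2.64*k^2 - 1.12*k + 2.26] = -5.28*k - 1.12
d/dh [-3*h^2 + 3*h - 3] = 3 - 6*h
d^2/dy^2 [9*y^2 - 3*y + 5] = 18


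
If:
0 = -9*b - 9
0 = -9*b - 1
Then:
No Solution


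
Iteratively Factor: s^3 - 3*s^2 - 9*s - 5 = (s - 5)*(s^2 + 2*s + 1) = (s - 5)*(s + 1)*(s + 1)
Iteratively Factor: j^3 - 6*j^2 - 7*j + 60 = (j - 4)*(j^2 - 2*j - 15) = (j - 5)*(j - 4)*(j + 3)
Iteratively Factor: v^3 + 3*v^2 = (v + 3)*(v^2) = v*(v + 3)*(v)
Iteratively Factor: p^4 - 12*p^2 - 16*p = (p + 2)*(p^3 - 2*p^2 - 8*p) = p*(p + 2)*(p^2 - 2*p - 8) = p*(p - 4)*(p + 2)*(p + 2)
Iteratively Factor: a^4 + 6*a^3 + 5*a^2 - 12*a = (a - 1)*(a^3 + 7*a^2 + 12*a) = a*(a - 1)*(a^2 + 7*a + 12) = a*(a - 1)*(a + 4)*(a + 3)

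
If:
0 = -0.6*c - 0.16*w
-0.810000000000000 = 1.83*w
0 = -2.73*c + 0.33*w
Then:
No Solution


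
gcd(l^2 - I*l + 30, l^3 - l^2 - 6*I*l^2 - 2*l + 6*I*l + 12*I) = l - 6*I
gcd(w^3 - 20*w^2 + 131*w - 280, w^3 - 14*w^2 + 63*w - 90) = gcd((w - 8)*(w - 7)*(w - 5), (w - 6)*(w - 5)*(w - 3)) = w - 5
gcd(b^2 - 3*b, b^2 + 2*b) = b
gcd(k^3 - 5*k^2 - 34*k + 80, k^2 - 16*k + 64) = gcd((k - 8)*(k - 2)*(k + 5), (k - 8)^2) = k - 8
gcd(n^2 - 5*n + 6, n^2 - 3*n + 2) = n - 2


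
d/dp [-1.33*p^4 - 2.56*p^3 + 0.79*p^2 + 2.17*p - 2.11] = -5.32*p^3 - 7.68*p^2 + 1.58*p + 2.17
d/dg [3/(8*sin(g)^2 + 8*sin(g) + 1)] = -(24*sin(2*g) + 24*cos(g))/(8*sin(g) - 4*cos(2*g) + 5)^2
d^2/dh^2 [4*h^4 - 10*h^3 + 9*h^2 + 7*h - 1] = 48*h^2 - 60*h + 18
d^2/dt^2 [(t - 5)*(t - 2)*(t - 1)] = 6*t - 16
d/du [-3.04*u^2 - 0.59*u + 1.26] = -6.08*u - 0.59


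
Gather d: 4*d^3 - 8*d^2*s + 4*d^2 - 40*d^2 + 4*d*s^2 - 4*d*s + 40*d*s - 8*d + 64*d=4*d^3 + d^2*(-8*s - 36) + d*(4*s^2 + 36*s + 56)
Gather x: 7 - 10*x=7 - 10*x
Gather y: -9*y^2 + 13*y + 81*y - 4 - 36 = -9*y^2 + 94*y - 40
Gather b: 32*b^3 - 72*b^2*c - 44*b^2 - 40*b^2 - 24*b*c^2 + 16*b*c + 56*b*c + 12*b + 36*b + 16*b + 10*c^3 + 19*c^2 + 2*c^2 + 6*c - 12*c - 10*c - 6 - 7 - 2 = 32*b^3 + b^2*(-72*c - 84) + b*(-24*c^2 + 72*c + 64) + 10*c^3 + 21*c^2 - 16*c - 15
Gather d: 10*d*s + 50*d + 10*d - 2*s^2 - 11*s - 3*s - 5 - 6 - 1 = d*(10*s + 60) - 2*s^2 - 14*s - 12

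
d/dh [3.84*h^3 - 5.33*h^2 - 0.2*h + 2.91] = 11.52*h^2 - 10.66*h - 0.2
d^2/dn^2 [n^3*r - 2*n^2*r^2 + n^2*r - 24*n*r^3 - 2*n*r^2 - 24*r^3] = 2*r*(3*n - 2*r + 1)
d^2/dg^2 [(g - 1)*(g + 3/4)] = 2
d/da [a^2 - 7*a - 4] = 2*a - 7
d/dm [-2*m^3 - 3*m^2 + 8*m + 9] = -6*m^2 - 6*m + 8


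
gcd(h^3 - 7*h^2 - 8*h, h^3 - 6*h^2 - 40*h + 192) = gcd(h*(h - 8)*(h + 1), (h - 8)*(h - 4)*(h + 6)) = h - 8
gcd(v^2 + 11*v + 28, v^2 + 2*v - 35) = v + 7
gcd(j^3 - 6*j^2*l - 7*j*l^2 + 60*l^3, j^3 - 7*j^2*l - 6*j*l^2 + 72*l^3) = j^2 - j*l - 12*l^2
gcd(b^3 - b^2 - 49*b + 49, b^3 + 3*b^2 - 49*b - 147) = b^2 - 49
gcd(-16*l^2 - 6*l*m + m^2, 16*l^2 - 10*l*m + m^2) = 8*l - m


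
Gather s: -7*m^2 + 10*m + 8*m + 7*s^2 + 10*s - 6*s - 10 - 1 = -7*m^2 + 18*m + 7*s^2 + 4*s - 11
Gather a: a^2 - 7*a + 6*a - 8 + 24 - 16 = a^2 - a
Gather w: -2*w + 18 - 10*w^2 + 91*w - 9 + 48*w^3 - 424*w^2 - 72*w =48*w^3 - 434*w^2 + 17*w + 9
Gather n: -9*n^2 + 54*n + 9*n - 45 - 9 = -9*n^2 + 63*n - 54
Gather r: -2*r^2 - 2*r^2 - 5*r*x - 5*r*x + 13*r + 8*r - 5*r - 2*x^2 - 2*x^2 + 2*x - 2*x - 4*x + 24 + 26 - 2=-4*r^2 + r*(16 - 10*x) - 4*x^2 - 4*x + 48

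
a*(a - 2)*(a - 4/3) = a^3 - 10*a^2/3 + 8*a/3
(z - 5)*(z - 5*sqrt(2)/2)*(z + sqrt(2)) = z^3 - 5*z^2 - 3*sqrt(2)*z^2/2 - 5*z + 15*sqrt(2)*z/2 + 25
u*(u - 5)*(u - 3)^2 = u^4 - 11*u^3 + 39*u^2 - 45*u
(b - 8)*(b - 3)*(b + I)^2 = b^4 - 11*b^3 + 2*I*b^3 + 23*b^2 - 22*I*b^2 + 11*b + 48*I*b - 24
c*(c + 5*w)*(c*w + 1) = c^3*w + 5*c^2*w^2 + c^2 + 5*c*w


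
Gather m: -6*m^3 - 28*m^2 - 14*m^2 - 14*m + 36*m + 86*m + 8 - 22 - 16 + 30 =-6*m^3 - 42*m^2 + 108*m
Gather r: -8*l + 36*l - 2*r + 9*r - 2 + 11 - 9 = 28*l + 7*r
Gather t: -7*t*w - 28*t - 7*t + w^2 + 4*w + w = t*(-7*w - 35) + w^2 + 5*w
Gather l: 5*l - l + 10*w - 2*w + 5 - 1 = 4*l + 8*w + 4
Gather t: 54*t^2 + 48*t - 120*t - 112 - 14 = 54*t^2 - 72*t - 126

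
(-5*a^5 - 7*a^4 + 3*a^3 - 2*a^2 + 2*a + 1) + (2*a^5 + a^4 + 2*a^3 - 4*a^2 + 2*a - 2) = -3*a^5 - 6*a^4 + 5*a^3 - 6*a^2 + 4*a - 1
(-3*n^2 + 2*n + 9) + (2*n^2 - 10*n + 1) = -n^2 - 8*n + 10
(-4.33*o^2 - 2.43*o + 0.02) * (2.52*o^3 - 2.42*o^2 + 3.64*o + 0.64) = -10.9116*o^5 + 4.355*o^4 - 9.8302*o^3 - 11.6648*o^2 - 1.4824*o + 0.0128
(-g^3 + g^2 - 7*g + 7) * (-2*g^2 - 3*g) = 2*g^5 + g^4 + 11*g^3 + 7*g^2 - 21*g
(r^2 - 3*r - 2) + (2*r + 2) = r^2 - r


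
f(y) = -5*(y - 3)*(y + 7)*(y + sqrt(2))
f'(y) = -5*(y - 3)*(y + 7) - 5*(y - 3)*(y + sqrt(2)) - 5*(y + 7)*(y + sqrt(2))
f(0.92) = 192.26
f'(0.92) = 14.21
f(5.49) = -1073.61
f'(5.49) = -672.63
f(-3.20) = -210.37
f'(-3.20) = 96.37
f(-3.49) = -236.43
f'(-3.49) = 82.97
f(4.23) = -389.81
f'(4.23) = -420.70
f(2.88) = 25.46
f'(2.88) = -203.63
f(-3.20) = -210.37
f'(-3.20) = 96.37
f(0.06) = 153.00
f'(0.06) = 73.41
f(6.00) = -1445.77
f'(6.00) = -788.14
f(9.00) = -4998.82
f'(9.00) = -1625.56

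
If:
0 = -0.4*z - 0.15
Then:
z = -0.38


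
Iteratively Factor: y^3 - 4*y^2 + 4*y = (y - 2)*(y^2 - 2*y) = (y - 2)^2*(y)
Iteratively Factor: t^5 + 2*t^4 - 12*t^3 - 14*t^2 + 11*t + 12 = (t + 1)*(t^4 + t^3 - 13*t^2 - t + 12) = (t - 3)*(t + 1)*(t^3 + 4*t^2 - t - 4) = (t - 3)*(t + 1)^2*(t^2 + 3*t - 4) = (t - 3)*(t - 1)*(t + 1)^2*(t + 4)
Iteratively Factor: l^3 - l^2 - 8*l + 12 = (l + 3)*(l^2 - 4*l + 4) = (l - 2)*(l + 3)*(l - 2)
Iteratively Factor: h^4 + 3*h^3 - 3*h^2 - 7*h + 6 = (h - 1)*(h^3 + 4*h^2 + h - 6) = (h - 1)*(h + 2)*(h^2 + 2*h - 3) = (h - 1)*(h + 2)*(h + 3)*(h - 1)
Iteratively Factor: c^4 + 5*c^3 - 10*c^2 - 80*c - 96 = (c + 4)*(c^3 + c^2 - 14*c - 24) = (c + 2)*(c + 4)*(c^2 - c - 12) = (c - 4)*(c + 2)*(c + 4)*(c + 3)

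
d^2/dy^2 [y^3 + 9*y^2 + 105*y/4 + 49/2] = 6*y + 18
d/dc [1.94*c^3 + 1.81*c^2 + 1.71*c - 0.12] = 5.82*c^2 + 3.62*c + 1.71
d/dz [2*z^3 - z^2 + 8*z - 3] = 6*z^2 - 2*z + 8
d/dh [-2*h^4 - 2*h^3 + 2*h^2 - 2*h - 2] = -8*h^3 - 6*h^2 + 4*h - 2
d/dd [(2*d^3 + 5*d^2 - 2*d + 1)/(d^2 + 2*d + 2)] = 2*(d^4 + 4*d^3 + 12*d^2 + 9*d - 3)/(d^4 + 4*d^3 + 8*d^2 + 8*d + 4)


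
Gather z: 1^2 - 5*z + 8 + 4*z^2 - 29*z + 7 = 4*z^2 - 34*z + 16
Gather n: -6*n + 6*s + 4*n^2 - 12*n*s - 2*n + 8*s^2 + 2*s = 4*n^2 + n*(-12*s - 8) + 8*s^2 + 8*s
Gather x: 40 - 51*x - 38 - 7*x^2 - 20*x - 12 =-7*x^2 - 71*x - 10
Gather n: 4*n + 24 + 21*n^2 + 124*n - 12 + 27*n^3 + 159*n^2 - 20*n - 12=27*n^3 + 180*n^2 + 108*n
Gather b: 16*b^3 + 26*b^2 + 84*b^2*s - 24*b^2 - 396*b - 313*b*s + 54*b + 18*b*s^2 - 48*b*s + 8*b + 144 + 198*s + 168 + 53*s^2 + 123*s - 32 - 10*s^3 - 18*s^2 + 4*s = 16*b^3 + b^2*(84*s + 2) + b*(18*s^2 - 361*s - 334) - 10*s^3 + 35*s^2 + 325*s + 280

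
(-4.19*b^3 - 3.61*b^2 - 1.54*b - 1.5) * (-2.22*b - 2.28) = 9.3018*b^4 + 17.5674*b^3 + 11.6496*b^2 + 6.8412*b + 3.42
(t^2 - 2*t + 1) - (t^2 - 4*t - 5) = 2*t + 6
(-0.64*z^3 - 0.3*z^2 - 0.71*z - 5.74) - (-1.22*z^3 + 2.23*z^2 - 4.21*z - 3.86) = 0.58*z^3 - 2.53*z^2 + 3.5*z - 1.88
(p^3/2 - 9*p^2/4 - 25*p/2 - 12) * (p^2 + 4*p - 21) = p^5/2 - p^4/4 - 32*p^3 - 59*p^2/4 + 429*p/2 + 252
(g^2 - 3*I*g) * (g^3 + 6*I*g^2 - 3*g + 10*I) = g^5 + 3*I*g^4 + 15*g^3 + 19*I*g^2 + 30*g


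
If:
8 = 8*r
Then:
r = 1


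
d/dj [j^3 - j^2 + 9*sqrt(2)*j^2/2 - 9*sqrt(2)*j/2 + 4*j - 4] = 3*j^2 - 2*j + 9*sqrt(2)*j - 9*sqrt(2)/2 + 4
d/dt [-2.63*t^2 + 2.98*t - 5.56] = 2.98 - 5.26*t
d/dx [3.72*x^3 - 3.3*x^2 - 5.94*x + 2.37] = 11.16*x^2 - 6.6*x - 5.94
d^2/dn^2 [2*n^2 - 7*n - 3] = 4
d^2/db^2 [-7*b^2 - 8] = -14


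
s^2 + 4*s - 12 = (s - 2)*(s + 6)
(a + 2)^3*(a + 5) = a^4 + 11*a^3 + 42*a^2 + 68*a + 40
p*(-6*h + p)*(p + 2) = -6*h*p^2 - 12*h*p + p^3 + 2*p^2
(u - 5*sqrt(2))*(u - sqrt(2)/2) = u^2 - 11*sqrt(2)*u/2 + 5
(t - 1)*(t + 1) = t^2 - 1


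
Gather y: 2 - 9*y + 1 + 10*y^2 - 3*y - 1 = 10*y^2 - 12*y + 2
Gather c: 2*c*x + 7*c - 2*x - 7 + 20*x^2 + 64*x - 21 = c*(2*x + 7) + 20*x^2 + 62*x - 28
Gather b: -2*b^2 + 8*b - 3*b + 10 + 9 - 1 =-2*b^2 + 5*b + 18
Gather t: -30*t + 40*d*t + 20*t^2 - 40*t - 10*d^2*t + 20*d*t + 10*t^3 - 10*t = 10*t^3 + 20*t^2 + t*(-10*d^2 + 60*d - 80)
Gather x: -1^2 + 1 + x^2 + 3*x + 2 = x^2 + 3*x + 2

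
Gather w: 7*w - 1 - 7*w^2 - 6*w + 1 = -7*w^2 + w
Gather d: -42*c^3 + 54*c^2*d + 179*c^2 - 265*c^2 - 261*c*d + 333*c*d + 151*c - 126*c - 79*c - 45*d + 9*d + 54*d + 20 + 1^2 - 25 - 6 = -42*c^3 - 86*c^2 - 54*c + d*(54*c^2 + 72*c + 18) - 10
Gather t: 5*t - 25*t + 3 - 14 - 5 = -20*t - 16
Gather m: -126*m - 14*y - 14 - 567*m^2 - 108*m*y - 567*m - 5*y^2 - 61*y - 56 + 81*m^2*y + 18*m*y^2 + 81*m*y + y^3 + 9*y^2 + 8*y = m^2*(81*y - 567) + m*(18*y^2 - 27*y - 693) + y^3 + 4*y^2 - 67*y - 70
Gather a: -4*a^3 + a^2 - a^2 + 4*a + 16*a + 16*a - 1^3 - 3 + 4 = -4*a^3 + 36*a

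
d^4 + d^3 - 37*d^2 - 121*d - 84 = (d - 7)*(d + 1)*(d + 3)*(d + 4)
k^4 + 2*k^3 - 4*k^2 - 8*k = k*(k - 2)*(k + 2)^2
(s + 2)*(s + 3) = s^2 + 5*s + 6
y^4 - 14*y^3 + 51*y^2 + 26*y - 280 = (y - 7)*(y - 5)*(y - 4)*(y + 2)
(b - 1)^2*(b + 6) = b^3 + 4*b^2 - 11*b + 6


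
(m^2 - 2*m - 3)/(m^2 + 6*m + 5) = (m - 3)/(m + 5)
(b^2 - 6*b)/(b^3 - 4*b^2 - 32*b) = (6 - b)/(-b^2 + 4*b + 32)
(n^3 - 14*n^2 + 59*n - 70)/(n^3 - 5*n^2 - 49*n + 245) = (n - 2)/(n + 7)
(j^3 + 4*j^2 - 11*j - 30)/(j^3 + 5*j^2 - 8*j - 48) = (j^2 + 7*j + 10)/(j^2 + 8*j + 16)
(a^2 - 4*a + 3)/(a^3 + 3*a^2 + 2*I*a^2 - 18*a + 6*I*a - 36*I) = (a - 1)/(a^2 + 2*a*(3 + I) + 12*I)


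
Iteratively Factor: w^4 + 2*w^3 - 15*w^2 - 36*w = (w)*(w^3 + 2*w^2 - 15*w - 36) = w*(w + 3)*(w^2 - w - 12) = w*(w - 4)*(w + 3)*(w + 3)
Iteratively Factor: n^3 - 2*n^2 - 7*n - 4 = (n - 4)*(n^2 + 2*n + 1) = (n - 4)*(n + 1)*(n + 1)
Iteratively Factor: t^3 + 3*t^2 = (t)*(t^2 + 3*t) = t*(t + 3)*(t)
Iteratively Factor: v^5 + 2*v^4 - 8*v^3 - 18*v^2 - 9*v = (v + 1)*(v^4 + v^3 - 9*v^2 - 9*v) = v*(v + 1)*(v^3 + v^2 - 9*v - 9) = v*(v - 3)*(v + 1)*(v^2 + 4*v + 3) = v*(v - 3)*(v + 1)^2*(v + 3)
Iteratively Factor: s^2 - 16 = (s + 4)*(s - 4)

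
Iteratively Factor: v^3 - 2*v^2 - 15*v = (v)*(v^2 - 2*v - 15) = v*(v - 5)*(v + 3)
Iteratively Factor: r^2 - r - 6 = (r - 3)*(r + 2)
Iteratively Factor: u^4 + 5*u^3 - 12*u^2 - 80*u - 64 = (u + 4)*(u^3 + u^2 - 16*u - 16) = (u - 4)*(u + 4)*(u^2 + 5*u + 4) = (u - 4)*(u + 4)^2*(u + 1)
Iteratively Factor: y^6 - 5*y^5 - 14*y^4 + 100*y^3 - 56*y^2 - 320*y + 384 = (y - 4)*(y^5 - y^4 - 18*y^3 + 28*y^2 + 56*y - 96) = (y - 4)*(y + 2)*(y^4 - 3*y^3 - 12*y^2 + 52*y - 48) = (y - 4)*(y - 3)*(y + 2)*(y^3 - 12*y + 16) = (y - 4)*(y - 3)*(y - 2)*(y + 2)*(y^2 + 2*y - 8) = (y - 4)*(y - 3)*(y - 2)*(y + 2)*(y + 4)*(y - 2)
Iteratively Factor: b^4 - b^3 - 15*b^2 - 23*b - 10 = (b + 1)*(b^3 - 2*b^2 - 13*b - 10) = (b + 1)^2*(b^2 - 3*b - 10) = (b - 5)*(b + 1)^2*(b + 2)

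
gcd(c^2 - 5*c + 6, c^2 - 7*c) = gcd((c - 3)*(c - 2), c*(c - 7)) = 1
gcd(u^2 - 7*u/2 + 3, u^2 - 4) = u - 2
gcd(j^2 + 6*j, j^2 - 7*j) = j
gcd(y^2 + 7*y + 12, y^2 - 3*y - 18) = y + 3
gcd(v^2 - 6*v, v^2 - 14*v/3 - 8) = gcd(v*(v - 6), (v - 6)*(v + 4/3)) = v - 6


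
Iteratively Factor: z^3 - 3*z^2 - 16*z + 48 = (z + 4)*(z^2 - 7*z + 12) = (z - 4)*(z + 4)*(z - 3)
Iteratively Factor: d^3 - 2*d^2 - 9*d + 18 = (d - 2)*(d^2 - 9) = (d - 3)*(d - 2)*(d + 3)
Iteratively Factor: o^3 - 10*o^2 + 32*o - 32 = (o - 4)*(o^2 - 6*o + 8) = (o - 4)*(o - 2)*(o - 4)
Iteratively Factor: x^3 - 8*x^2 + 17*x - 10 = (x - 2)*(x^2 - 6*x + 5) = (x - 2)*(x - 1)*(x - 5)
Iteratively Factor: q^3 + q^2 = (q)*(q^2 + q) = q*(q + 1)*(q)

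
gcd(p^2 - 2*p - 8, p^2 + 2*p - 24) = p - 4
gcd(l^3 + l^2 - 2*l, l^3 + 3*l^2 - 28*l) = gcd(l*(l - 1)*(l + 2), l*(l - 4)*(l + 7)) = l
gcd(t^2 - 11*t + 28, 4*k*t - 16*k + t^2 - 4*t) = t - 4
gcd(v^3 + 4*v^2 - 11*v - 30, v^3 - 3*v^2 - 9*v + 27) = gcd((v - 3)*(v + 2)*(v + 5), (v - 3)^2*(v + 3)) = v - 3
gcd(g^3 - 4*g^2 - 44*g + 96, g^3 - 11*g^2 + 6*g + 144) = g - 8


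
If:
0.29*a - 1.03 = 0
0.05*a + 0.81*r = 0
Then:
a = 3.55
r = -0.22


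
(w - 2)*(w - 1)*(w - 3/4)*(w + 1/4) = w^4 - 7*w^3/2 + 53*w^2/16 - 7*w/16 - 3/8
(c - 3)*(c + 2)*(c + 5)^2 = c^4 + 9*c^3 + 9*c^2 - 85*c - 150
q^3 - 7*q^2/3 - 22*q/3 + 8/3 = (q - 4)*(q - 1/3)*(q + 2)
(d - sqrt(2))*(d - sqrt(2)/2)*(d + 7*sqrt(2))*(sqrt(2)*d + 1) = sqrt(2)*d^4 + 12*d^3 - 29*sqrt(2)*d^2/2 - 6*d + 7*sqrt(2)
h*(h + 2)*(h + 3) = h^3 + 5*h^2 + 6*h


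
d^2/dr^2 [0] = 0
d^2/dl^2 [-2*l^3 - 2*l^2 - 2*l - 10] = -12*l - 4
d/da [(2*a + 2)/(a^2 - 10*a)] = 2*(-a^2 - 2*a + 10)/(a^2*(a^2 - 20*a + 100))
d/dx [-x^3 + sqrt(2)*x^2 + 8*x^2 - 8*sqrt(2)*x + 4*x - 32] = -3*x^2 + 2*sqrt(2)*x + 16*x - 8*sqrt(2) + 4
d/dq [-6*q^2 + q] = 1 - 12*q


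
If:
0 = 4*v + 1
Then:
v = -1/4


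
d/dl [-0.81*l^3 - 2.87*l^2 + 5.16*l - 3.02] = -2.43*l^2 - 5.74*l + 5.16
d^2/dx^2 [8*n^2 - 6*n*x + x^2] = 2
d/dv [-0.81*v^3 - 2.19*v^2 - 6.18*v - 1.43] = -2.43*v^2 - 4.38*v - 6.18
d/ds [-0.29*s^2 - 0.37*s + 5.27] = -0.58*s - 0.37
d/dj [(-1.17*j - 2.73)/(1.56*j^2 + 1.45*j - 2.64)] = (1.8252*j^2 + 8.5176*j + 7.0473)/(2.4336*j^4 + 4.524*j^3 - 6.1343*j^2 - 7.656*j + 6.9696)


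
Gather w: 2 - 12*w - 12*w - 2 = -24*w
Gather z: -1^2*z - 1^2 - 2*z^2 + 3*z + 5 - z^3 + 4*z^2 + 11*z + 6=-z^3 + 2*z^2 + 13*z + 10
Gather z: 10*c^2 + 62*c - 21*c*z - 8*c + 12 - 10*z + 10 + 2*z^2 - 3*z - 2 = 10*c^2 + 54*c + 2*z^2 + z*(-21*c - 13) + 20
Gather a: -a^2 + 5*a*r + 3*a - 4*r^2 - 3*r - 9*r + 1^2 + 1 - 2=-a^2 + a*(5*r + 3) - 4*r^2 - 12*r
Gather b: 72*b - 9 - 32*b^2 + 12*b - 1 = -32*b^2 + 84*b - 10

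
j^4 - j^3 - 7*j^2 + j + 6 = (j - 3)*(j - 1)*(j + 1)*(j + 2)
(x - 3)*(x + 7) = x^2 + 4*x - 21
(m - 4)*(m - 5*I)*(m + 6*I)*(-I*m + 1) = -I*m^4 + 2*m^3 + 4*I*m^3 - 8*m^2 - 29*I*m^2 + 30*m + 116*I*m - 120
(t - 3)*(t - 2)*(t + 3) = t^3 - 2*t^2 - 9*t + 18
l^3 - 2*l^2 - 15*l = l*(l - 5)*(l + 3)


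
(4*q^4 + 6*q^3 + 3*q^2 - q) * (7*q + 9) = 28*q^5 + 78*q^4 + 75*q^3 + 20*q^2 - 9*q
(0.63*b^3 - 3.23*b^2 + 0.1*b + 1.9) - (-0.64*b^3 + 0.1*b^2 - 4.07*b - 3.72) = 1.27*b^3 - 3.33*b^2 + 4.17*b + 5.62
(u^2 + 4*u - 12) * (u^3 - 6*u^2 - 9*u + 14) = u^5 - 2*u^4 - 45*u^3 + 50*u^2 + 164*u - 168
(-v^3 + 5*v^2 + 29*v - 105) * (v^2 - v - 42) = -v^5 + 6*v^4 + 66*v^3 - 344*v^2 - 1113*v + 4410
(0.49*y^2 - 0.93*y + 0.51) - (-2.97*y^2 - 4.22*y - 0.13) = 3.46*y^2 + 3.29*y + 0.64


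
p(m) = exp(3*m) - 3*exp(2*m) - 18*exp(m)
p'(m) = 3*exp(3*m) - 6*exp(2*m) - 18*exp(m)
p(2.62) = 1778.27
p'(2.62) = 6395.30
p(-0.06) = -18.78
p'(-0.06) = -19.77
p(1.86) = 25.65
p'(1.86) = 432.00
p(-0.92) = -7.59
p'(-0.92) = -7.94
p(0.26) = -26.21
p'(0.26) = -26.89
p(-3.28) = -0.68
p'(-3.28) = -0.69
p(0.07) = -21.52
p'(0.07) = -22.51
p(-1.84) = -2.93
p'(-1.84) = -3.00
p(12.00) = 4311152076819219.45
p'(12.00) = 12933535703683220.37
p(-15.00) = 0.00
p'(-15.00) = 0.00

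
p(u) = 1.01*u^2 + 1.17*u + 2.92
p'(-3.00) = -4.89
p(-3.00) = 8.50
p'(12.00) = 25.41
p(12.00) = 162.40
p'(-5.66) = -10.26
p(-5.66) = 28.65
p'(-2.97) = -4.83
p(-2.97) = 8.35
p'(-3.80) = -6.51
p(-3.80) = 13.06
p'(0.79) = 2.77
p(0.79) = 4.47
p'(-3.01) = -4.91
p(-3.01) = 8.55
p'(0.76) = 2.71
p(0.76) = 4.39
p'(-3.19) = -5.27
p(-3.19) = 9.47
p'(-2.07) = -3.01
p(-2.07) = 4.83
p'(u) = 2.02*u + 1.17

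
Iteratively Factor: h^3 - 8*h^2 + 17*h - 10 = (h - 5)*(h^2 - 3*h + 2) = (h - 5)*(h - 1)*(h - 2)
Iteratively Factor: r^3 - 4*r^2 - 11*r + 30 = (r - 2)*(r^2 - 2*r - 15) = (r - 5)*(r - 2)*(r + 3)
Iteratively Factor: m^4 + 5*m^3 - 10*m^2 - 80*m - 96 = (m - 4)*(m^3 + 9*m^2 + 26*m + 24) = (m - 4)*(m + 3)*(m^2 + 6*m + 8) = (m - 4)*(m + 3)*(m + 4)*(m + 2)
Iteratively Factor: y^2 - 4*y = (y)*(y - 4)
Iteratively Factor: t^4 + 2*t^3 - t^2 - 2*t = (t)*(t^3 + 2*t^2 - t - 2) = t*(t + 2)*(t^2 - 1) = t*(t + 1)*(t + 2)*(t - 1)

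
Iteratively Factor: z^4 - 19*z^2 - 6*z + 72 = (z - 2)*(z^3 + 2*z^2 - 15*z - 36) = (z - 4)*(z - 2)*(z^2 + 6*z + 9) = (z - 4)*(z - 2)*(z + 3)*(z + 3)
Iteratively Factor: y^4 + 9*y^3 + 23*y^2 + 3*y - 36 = (y + 4)*(y^3 + 5*y^2 + 3*y - 9) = (y + 3)*(y + 4)*(y^2 + 2*y - 3) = (y + 3)^2*(y + 4)*(y - 1)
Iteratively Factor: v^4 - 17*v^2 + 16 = (v - 1)*(v^3 + v^2 - 16*v - 16) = (v - 1)*(v + 1)*(v^2 - 16) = (v - 4)*(v - 1)*(v + 1)*(v + 4)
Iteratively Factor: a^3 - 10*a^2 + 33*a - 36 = (a - 3)*(a^2 - 7*a + 12) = (a - 3)^2*(a - 4)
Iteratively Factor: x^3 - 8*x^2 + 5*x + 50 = (x + 2)*(x^2 - 10*x + 25) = (x - 5)*(x + 2)*(x - 5)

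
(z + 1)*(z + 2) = z^2 + 3*z + 2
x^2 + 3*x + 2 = (x + 1)*(x + 2)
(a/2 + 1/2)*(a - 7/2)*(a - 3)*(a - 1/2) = a^4/2 - 3*a^3 + 27*a^2/8 + 17*a/4 - 21/8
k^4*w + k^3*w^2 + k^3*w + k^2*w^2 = k^2*(k + w)*(k*w + w)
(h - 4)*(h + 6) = h^2 + 2*h - 24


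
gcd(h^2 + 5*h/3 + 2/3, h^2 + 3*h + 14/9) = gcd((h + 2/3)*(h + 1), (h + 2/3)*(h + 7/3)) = h + 2/3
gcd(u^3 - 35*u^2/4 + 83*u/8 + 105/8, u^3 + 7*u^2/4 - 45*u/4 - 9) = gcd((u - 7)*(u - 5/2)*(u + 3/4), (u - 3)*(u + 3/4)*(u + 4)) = u + 3/4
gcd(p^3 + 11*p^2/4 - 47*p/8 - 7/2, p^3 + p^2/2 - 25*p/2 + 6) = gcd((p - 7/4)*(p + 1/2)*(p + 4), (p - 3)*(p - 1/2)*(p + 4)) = p + 4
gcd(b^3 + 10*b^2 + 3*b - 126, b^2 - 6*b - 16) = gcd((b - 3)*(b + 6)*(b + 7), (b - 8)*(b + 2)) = 1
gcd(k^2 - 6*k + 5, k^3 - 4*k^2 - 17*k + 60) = k - 5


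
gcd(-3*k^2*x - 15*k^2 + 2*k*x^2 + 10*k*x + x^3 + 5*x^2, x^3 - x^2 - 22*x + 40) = x + 5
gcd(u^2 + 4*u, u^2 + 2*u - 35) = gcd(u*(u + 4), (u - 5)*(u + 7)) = 1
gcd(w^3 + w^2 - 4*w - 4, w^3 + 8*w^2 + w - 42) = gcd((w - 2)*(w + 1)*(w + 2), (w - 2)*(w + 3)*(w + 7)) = w - 2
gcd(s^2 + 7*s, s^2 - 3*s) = s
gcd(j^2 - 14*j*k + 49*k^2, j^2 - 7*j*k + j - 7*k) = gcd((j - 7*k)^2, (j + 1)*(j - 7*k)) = j - 7*k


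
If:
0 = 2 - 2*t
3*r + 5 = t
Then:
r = -4/3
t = 1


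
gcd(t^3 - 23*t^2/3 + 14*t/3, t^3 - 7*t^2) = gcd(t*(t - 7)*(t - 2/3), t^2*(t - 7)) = t^2 - 7*t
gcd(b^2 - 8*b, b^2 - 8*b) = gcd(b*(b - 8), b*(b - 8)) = b^2 - 8*b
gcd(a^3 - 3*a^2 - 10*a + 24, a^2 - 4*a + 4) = a - 2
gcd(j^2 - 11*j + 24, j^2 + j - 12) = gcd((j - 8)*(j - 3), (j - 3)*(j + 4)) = j - 3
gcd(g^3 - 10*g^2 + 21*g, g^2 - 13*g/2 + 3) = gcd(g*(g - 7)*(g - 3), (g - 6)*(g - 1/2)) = 1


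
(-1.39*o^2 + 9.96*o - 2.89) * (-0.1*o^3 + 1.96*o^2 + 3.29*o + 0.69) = 0.139*o^5 - 3.7204*o^4 + 15.2375*o^3 + 26.1449*o^2 - 2.6357*o - 1.9941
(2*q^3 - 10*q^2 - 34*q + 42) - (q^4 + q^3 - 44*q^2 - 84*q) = -q^4 + q^3 + 34*q^2 + 50*q + 42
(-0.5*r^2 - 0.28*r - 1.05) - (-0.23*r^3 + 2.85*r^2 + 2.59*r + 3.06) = 0.23*r^3 - 3.35*r^2 - 2.87*r - 4.11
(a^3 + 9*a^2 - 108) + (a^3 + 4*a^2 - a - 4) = 2*a^3 + 13*a^2 - a - 112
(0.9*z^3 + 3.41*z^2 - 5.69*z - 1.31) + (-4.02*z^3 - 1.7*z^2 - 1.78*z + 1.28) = -3.12*z^3 + 1.71*z^2 - 7.47*z - 0.03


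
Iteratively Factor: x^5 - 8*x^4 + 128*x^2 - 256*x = (x + 4)*(x^4 - 12*x^3 + 48*x^2 - 64*x) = (x - 4)*(x + 4)*(x^3 - 8*x^2 + 16*x) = (x - 4)^2*(x + 4)*(x^2 - 4*x) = x*(x - 4)^2*(x + 4)*(x - 4)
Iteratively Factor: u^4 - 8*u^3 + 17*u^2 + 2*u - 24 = (u - 2)*(u^3 - 6*u^2 + 5*u + 12) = (u - 3)*(u - 2)*(u^2 - 3*u - 4) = (u - 4)*(u - 3)*(u - 2)*(u + 1)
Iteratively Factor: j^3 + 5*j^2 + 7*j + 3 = (j + 3)*(j^2 + 2*j + 1) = (j + 1)*(j + 3)*(j + 1)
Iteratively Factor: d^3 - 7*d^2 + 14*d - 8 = (d - 2)*(d^2 - 5*d + 4) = (d - 4)*(d - 2)*(d - 1)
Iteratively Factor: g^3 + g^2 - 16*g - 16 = (g + 1)*(g^2 - 16) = (g + 1)*(g + 4)*(g - 4)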